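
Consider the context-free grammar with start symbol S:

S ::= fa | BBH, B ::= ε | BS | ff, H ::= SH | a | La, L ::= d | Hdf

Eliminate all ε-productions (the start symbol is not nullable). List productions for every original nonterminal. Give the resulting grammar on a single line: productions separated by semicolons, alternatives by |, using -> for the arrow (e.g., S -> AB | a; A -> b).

S -> H | BH | fa | BBH; B -> S | BS | ff; H -> a | La | SH; L -> d | Hdf

Nullable set: {B}.
S -> BBH: B, B nullable, giving BBH | BH | H.
Drop B -> ε.
B -> BS: B nullable, giving BS | S.
Unchanged (no nullable symbols): S -> fa; B -> ff; H -> La; H -> SH; H -> a; L -> Hdf; L -> d.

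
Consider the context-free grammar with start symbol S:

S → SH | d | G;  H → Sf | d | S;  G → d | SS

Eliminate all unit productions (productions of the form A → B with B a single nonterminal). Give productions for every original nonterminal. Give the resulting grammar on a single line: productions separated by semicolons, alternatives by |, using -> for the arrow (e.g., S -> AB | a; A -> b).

S -> d | SH | SS; G -> d | SS; H -> d | SH | SS | Sf

Unit productions: H->S, S->G.
Unit pairs (A ⇒* B via units): (H,G), (H,S), (S,G).
S: inherits non-unit rules of {G, S} → SH | SS | d.
G: inherits non-unit rules of {G} → SS | d.
H: inherits non-unit rules of {G, H, S} → SH | SS | Sf | d.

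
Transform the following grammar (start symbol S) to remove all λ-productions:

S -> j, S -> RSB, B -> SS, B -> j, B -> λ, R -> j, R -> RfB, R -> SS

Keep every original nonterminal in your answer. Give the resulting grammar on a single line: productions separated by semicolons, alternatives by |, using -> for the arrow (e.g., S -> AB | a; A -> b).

S -> j | RS | RSB; B -> j | SS; R -> j | Rf | SS | RfB

Nullable set: {B}.
S -> RSB: B nullable, giving RS | RSB.
Drop B -> λ.
R -> RfB: B nullable, giving Rf | RfB.
Unchanged (no nullable symbols): S -> j; B -> SS; B -> j; R -> SS; R -> j.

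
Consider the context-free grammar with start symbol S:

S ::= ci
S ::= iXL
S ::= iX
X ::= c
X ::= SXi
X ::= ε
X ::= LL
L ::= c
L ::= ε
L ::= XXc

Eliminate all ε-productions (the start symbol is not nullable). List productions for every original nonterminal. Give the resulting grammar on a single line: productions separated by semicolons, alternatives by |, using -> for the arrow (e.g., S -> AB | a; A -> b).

Nullable set: {L, X}.
S -> iX: X nullable, giving i | iX.
S -> iXL: X, L nullable, giving i | iL | iX | iXL.
Drop L -> ε.
L -> XXc: X, X nullable, giving XXc | Xc | c.
Drop X -> ε.
X -> LL: L, L nullable, giving L | LL.
X -> SXi: X nullable, giving SXi | Si.
Unchanged (no nullable symbols): S -> ci; L -> c; X -> c.

S -> i | ci | iL | iX | iXL; L -> c | Xc | XXc; X -> L | c | LL | Si | SXi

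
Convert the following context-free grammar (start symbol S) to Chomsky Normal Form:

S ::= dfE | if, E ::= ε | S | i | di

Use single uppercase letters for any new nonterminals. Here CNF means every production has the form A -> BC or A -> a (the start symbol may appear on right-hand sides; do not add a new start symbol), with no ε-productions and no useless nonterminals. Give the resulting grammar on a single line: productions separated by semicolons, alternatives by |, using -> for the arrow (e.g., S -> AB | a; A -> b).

Nullable: {E}; after ε-elimination: S -> df | if | dfE; E -> S | i | di.
After unit-elimination: S -> df | if | dfE; E -> i | df | di | if | dfE.
TERM: introduce A -> d, B -> f, C -> i and substitute in every rule of length ≥2.
BIN: E -> ABE becomes E -> AD, D -> BE; S -> ABE becomes S -> AF, F -> BE.

S -> AB | AF | CB; A -> d; B -> f; C -> i; D -> BE; E -> i | AB | AC | AD | CB; F -> BE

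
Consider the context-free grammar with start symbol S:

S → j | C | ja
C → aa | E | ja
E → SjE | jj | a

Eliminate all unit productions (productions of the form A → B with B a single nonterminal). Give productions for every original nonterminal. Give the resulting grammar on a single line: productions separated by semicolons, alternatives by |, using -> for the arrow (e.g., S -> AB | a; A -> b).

Unit productions: C->E, S->C.
Unit pairs (A ⇒* B via units): (C,E), (S,C), (S,E).
S: inherits non-unit rules of {C, E, S} → SjE | a | aa | j | ja | jj.
C: inherits non-unit rules of {C, E} → SjE | a | aa | ja | jj.
E: inherits non-unit rules of {E} → SjE | a | jj.

S -> a | j | aa | ja | jj | SjE; C -> a | aa | ja | jj | SjE; E -> a | jj | SjE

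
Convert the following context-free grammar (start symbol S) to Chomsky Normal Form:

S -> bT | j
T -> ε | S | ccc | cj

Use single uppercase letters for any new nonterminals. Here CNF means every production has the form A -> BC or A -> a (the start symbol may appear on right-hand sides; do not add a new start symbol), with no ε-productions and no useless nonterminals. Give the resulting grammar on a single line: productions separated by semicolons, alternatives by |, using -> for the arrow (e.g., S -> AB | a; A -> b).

Nullable: {T}; after ε-elimination: S -> b | j | bT; T -> S | cj | ccc.
After unit-elimination: S -> b | j | bT; T -> b | j | bT | cj | ccc.
TERM: introduce A -> b, B -> c, C -> j and substitute in every rule of length ≥2.
BIN: T -> BBB becomes T -> BD, D -> BB.

S -> b | j | AT; A -> b; B -> c; C -> j; D -> BB; T -> b | j | AT | BC | BD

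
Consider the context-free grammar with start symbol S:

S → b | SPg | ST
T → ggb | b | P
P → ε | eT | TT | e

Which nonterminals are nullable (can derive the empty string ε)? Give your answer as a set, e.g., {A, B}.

{P, T}

Directly nullable (have an ε-rule): {P}.
T is nullable via T -> P (every symbol on the right is already known nullable).
Not nullable: S — each has a terminal in every rule's right-hand side or depends on a non-nullable symbol.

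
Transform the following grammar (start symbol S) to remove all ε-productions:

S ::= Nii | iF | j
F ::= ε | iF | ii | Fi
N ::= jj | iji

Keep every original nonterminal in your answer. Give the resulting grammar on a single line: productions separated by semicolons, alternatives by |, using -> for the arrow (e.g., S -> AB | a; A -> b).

S -> i | j | iF | Nii; F -> i | Fi | iF | ii; N -> jj | iji

Nullable set: {F}.
S -> iF: F nullable, giving i | iF.
Drop F -> ε.
F -> Fi: F nullable, giving Fi | i.
F -> iF: F nullable, giving i | iF.
Unchanged (no nullable symbols): S -> Nii; S -> j; F -> ii; N -> iji; N -> jj.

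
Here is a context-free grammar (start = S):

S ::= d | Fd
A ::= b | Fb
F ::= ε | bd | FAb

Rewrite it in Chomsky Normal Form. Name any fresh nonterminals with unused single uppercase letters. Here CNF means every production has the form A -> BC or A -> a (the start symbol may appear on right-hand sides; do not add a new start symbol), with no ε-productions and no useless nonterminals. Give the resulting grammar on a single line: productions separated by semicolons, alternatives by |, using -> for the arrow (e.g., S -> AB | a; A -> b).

Nullable: {F}; after ε-elimination: S -> d | Fd; A -> b | Fb; F -> Ab | bd | FAb.
No unit productions to eliminate.
TERM: introduce B -> b, C -> d and substitute in every rule of length ≥2.
BIN: F -> FAB becomes F -> FD, D -> AB.

S -> d | FC; A -> b | FB; B -> b; C -> d; D -> AB; F -> AB | BC | FD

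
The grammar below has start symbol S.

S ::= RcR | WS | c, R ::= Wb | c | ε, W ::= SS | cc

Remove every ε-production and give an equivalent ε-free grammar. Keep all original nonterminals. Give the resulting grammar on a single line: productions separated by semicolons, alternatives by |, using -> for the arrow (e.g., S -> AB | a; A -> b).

S -> c | Rc | WS | cR | RcR; R -> c | Wb; W -> SS | cc

Nullable set: {R}.
S -> RcR: R, R nullable, giving Rc | RcR | c | cR.
Drop R -> ε.
Unchanged (no nullable symbols): S -> WS; S -> c; R -> Wb; R -> c; W -> SS; W -> cc.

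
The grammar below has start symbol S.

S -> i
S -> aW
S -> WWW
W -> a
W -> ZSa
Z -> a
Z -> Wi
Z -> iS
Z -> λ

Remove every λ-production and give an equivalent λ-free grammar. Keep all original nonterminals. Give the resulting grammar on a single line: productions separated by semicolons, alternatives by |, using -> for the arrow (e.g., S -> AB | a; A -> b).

Nullable set: {Z}.
W -> ZSa: Z nullable, giving Sa | ZSa.
Drop Z -> λ.
Unchanged (no nullable symbols): S -> WWW; S -> aW; S -> i; W -> a; Z -> Wi; Z -> a; Z -> iS.

S -> i | aW | WWW; W -> a | Sa | ZSa; Z -> a | Wi | iS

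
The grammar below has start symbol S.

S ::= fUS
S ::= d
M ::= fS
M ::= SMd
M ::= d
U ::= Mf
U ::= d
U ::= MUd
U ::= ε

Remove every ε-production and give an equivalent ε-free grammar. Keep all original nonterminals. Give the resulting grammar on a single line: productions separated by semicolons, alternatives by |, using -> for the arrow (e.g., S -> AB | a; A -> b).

Nullable set: {U}.
S -> fUS: U nullable, giving fS | fUS.
Drop U -> ε.
U -> MUd: U nullable, giving MUd | Md.
Unchanged (no nullable symbols): S -> d; M -> SMd; M -> d; M -> fS; U -> Mf; U -> d.

S -> d | fS | fUS; M -> d | fS | SMd; U -> d | Md | Mf | MUd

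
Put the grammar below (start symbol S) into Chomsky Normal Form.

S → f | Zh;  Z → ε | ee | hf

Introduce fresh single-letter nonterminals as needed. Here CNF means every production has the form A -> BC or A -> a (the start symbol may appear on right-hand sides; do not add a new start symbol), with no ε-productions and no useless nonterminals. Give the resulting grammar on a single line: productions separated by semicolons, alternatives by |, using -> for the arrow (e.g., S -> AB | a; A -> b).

Nullable: {Z}; after ε-elimination: S -> f | h | Zh; Z -> ee | hf.
No unit productions to eliminate.
TERM: introduce B -> e, C -> f, A -> h and substitute in every rule of length ≥2.

S -> f | h | ZA; A -> h; B -> e; C -> f; Z -> AC | BB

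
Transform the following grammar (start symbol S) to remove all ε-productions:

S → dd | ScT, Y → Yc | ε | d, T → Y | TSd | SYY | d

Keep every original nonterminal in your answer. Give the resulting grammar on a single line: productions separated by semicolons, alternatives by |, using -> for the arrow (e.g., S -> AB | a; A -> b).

S -> Sc | dd | ScT; T -> S | Y | d | SY | Sd | SYY | TSd; Y -> c | d | Yc

Nullable set: {T, Y}.
S -> ScT: T nullable, giving Sc | ScT.
T -> SYY: Y, Y nullable, giving S | SY | SYY.
T -> TSd: T nullable, giving Sd | TSd.
T -> Y: Y nullable, giving Y.
Drop Y -> ε.
Y -> Yc: Y nullable, giving Yc | c.
Unchanged (no nullable symbols): S -> dd; T -> d; Y -> d.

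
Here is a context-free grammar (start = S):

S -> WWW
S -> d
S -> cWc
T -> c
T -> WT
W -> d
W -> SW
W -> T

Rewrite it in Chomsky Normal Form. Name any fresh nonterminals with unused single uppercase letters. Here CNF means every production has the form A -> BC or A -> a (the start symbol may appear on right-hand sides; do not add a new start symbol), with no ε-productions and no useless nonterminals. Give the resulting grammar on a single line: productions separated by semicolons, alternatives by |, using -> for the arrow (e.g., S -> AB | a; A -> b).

S -> d | AB | WC; A -> c; B -> WA; C -> WW; T -> c | WT; W -> c | d | SW | WT

No ε-productions.
After unit-elimination: S -> d | WWW | cWc; T -> c | WT; W -> c | d | SW | WT.
TERM: introduce A -> c and substitute in every rule of length ≥2.
BIN: S -> AWA becomes S -> AB, B -> WA; S -> WWW becomes S -> WC, C -> WW.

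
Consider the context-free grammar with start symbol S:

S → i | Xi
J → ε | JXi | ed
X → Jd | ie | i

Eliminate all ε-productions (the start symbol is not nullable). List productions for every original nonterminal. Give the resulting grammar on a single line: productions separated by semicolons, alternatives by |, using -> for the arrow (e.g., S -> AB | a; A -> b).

Nullable set: {J}.
Drop J -> ε.
J -> JXi: J nullable, giving JXi | Xi.
X -> Jd: J nullable, giving Jd | d.
Unchanged (no nullable symbols): S -> Xi; S -> i; J -> ed; X -> i; X -> ie.

S -> i | Xi; J -> Xi | ed | JXi; X -> d | i | Jd | ie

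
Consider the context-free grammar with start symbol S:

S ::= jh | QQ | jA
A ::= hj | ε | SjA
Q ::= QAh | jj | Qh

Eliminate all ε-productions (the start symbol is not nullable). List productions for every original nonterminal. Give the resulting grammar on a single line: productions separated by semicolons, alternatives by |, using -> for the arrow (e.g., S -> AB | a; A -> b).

Nullable set: {A}.
S -> jA: A nullable, giving j | jA.
Drop A -> ε.
A -> SjA: A nullable, giving Sj | SjA.
Q -> QAh: A nullable, giving QAh | Qh.
Unchanged (no nullable symbols): S -> QQ; S -> jh; A -> hj; Q -> Qh; Q -> jj.

S -> j | QQ | jA | jh; A -> Sj | hj | SjA; Q -> Qh | jj | QAh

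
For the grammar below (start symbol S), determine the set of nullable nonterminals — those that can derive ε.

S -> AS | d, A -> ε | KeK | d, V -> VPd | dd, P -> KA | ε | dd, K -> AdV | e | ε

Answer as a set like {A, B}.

Directly nullable (have an ε-rule): {A, K, P}.
Not nullable: S, V — each has a terminal in every rule's right-hand side or depends on a non-nullable symbol.

{A, K, P}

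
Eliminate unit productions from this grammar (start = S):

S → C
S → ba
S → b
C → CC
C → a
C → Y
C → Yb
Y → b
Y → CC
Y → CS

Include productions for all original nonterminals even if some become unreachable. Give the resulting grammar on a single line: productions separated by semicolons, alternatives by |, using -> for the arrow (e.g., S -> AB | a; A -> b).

S -> a | b | CC | CS | Yb | ba; C -> a | b | CC | CS | Yb; Y -> b | CC | CS

Unit productions: C->Y, S->C.
Unit pairs (A ⇒* B via units): (C,Y), (S,C), (S,Y).
S: inherits non-unit rules of {C, S, Y} → CC | CS | Yb | a | b | ba.
C: inherits non-unit rules of {C, Y} → CC | CS | Yb | a | b.
Y: inherits non-unit rules of {Y} → CC | CS | b.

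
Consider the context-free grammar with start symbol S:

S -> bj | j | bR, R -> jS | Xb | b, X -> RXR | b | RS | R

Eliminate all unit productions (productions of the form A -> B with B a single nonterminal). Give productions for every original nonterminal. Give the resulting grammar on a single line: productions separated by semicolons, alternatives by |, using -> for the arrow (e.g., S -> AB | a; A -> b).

S -> j | bR | bj; R -> b | Xb | jS; X -> b | RS | Xb | jS | RXR

Unit productions: X->R.
Unit pairs (A ⇒* B via units): (X,R).
S: inherits non-unit rules of {S} → bR | bj | j.
R: inherits non-unit rules of {R} → Xb | b | jS.
X: inherits non-unit rules of {R, X} → RS | RXR | Xb | b | jS.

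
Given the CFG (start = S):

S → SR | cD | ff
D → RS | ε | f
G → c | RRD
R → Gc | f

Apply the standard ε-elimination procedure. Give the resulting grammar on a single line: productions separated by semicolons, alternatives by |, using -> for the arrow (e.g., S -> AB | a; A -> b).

Nullable set: {D}.
S -> cD: D nullable, giving c | cD.
Drop D -> ε.
G -> RRD: D nullable, giving RR | RRD.
Unchanged (no nullable symbols): S -> SR; S -> ff; D -> RS; D -> f; G -> c; R -> Gc; R -> f.

S -> c | SR | cD | ff; D -> f | RS; G -> c | RR | RRD; R -> f | Gc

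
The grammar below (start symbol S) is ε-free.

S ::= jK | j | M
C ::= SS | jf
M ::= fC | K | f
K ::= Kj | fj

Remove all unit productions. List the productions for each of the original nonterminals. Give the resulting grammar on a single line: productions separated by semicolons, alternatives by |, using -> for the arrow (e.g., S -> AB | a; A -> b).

Unit productions: M->K, S->M.
Unit pairs (A ⇒* B via units): (M,K), (S,K), (S,M).
S: inherits non-unit rules of {K, M, S} → Kj | f | fC | fj | j | jK.
C: inherits non-unit rules of {C} → SS | jf.
K: inherits non-unit rules of {K} → Kj | fj.
M: inherits non-unit rules of {K, M} → Kj | f | fC | fj.

S -> f | j | Kj | fC | fj | jK; C -> SS | jf; K -> Kj | fj; M -> f | Kj | fC | fj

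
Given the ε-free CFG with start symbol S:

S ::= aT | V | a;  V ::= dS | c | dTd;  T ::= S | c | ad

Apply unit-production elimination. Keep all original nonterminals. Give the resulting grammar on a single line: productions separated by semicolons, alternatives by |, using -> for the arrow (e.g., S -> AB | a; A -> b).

S -> a | c | aT | dS | dTd; T -> a | c | aT | ad | dS | dTd; V -> c | dS | dTd

Unit productions: S->V, T->S.
Unit pairs (A ⇒* B via units): (S,V), (T,S), (T,V).
S: inherits non-unit rules of {S, V} → a | aT | c | dS | dTd.
T: inherits non-unit rules of {S, T, V} → a | aT | ad | c | dS | dTd.
V: inherits non-unit rules of {V} → c | dS | dTd.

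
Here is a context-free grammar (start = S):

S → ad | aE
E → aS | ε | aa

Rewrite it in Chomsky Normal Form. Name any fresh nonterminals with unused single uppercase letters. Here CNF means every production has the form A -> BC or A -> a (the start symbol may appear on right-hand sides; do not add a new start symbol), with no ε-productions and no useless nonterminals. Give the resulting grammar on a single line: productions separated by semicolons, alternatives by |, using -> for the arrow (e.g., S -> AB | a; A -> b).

Nullable: {E}; after ε-elimination: S -> a | aE | ad; E -> aS | aa.
No unit productions to eliminate.
TERM: introduce A -> a, B -> d and substitute in every rule of length ≥2.

S -> a | AB | AE; A -> a; B -> d; E -> AA | AS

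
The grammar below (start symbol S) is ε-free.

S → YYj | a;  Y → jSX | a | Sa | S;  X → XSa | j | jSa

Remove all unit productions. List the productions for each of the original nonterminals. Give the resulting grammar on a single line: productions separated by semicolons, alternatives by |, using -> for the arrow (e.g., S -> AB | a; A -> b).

S -> a | YYj; X -> j | XSa | jSa; Y -> a | Sa | YYj | jSX

Unit productions: Y->S.
Unit pairs (A ⇒* B via units): (Y,S).
S: inherits non-unit rules of {S} → YYj | a.
X: inherits non-unit rules of {X} → XSa | j | jSa.
Y: inherits non-unit rules of {S, Y} → Sa | YYj | a | jSX.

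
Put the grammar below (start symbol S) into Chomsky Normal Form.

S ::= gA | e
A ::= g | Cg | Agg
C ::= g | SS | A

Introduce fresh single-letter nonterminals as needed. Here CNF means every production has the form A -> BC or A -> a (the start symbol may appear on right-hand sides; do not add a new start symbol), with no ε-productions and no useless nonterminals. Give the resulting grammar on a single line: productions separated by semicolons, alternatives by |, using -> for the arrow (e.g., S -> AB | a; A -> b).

No ε-productions.
After unit-elimination: S -> e | gA; A -> g | Cg | Agg; C -> g | Cg | SS | Agg.
TERM: introduce B -> g and substitute in every rule of length ≥2.
BIN: A -> ABB becomes A -> AD, D -> BB; C -> ABB becomes C -> AE, E -> BB.

S -> e | BA; A -> g | AD | CB; B -> g; C -> g | AE | CB | SS; D -> BB; E -> BB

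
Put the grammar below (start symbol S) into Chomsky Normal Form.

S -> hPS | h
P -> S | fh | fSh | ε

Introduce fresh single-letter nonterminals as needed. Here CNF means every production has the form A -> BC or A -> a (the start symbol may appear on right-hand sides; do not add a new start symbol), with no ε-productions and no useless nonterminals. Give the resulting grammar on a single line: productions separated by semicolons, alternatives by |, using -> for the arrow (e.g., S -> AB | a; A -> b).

S -> h | BE | BS; A -> f; B -> h; C -> SB; D -> PS; E -> PS; P -> h | AB | AC | BD | BS

Nullable: {P}; after ε-elimination: S -> h | hS | hPS; P -> S | fh | fSh.
After unit-elimination: S -> h | hS | hPS; P -> h | fh | hS | fSh | hPS.
TERM: introduce A -> f, B -> h and substitute in every rule of length ≥2.
BIN: P -> ASB becomes P -> AC, C -> SB; P -> BPS becomes P -> BD, D -> PS; S -> BPS becomes S -> BE, E -> PS.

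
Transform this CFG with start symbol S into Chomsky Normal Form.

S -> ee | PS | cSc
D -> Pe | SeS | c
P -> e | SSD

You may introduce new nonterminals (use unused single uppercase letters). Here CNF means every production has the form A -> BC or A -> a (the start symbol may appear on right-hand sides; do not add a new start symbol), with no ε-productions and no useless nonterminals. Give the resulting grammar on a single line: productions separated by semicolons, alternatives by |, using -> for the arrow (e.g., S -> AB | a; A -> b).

No ε-productions.
No unit productions to eliminate.
TERM: introduce B -> c, A -> e and substitute in every rule of length ≥2.
BIN: D -> SAS becomes D -> SC, C -> AS; P -> SSD becomes P -> SE, E -> SD; S -> BSB becomes S -> BF, F -> SB.

S -> AA | BF | PS; A -> e; B -> c; C -> AS; D -> c | PA | SC; E -> SD; F -> SB; P -> e | SE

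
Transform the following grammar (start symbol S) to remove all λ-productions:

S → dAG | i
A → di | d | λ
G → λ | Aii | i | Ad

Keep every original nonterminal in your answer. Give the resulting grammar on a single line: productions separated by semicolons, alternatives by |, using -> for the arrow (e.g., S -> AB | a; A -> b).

Nullable set: {A, G}.
S -> dAG: A, G nullable, giving d | dA | dAG | dG.
Drop A -> λ.
Drop G -> λ.
G -> Ad: A nullable, giving Ad | d.
G -> Aii: A nullable, giving Aii | ii.
Unchanged (no nullable symbols): S -> i; A -> d; A -> di; G -> i.

S -> d | i | dA | dG | dAG; A -> d | di; G -> d | i | Ad | ii | Aii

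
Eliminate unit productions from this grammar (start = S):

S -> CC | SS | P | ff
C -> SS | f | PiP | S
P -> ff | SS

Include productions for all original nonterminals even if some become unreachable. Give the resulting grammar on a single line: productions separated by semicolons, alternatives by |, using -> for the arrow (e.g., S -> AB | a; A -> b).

Unit productions: C->S, S->P.
Unit pairs (A ⇒* B via units): (C,P), (C,S), (S,P).
S: inherits non-unit rules of {P, S} → CC | SS | ff.
C: inherits non-unit rules of {C, P, S} → CC | PiP | SS | f | ff.
P: inherits non-unit rules of {P} → SS | ff.

S -> CC | SS | ff; C -> f | CC | SS | ff | PiP; P -> SS | ff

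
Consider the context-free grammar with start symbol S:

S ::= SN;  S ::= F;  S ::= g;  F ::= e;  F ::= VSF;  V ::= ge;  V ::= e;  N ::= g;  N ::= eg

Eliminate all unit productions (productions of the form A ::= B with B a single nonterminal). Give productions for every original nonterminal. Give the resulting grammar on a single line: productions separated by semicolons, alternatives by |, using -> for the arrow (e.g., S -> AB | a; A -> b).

Unit productions: S->F.
Unit pairs (A ⇒* B via units): (S,F).
S: inherits non-unit rules of {F, S} → SN | VSF | e | g.
F: inherits non-unit rules of {F} → VSF | e.
N: inherits non-unit rules of {N} → eg | g.
V: inherits non-unit rules of {V} → e | ge.

S -> e | g | SN | VSF; F -> e | VSF; N -> g | eg; V -> e | ge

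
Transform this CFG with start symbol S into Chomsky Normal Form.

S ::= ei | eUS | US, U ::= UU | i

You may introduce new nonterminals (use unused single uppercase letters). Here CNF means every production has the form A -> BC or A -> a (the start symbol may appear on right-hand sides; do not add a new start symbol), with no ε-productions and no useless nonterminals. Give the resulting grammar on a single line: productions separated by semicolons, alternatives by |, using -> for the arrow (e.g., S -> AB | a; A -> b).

S -> AB | AC | US; A -> e; B -> i; C -> US; U -> i | UU

No ε-productions.
No unit productions to eliminate.
TERM: introduce A -> e, B -> i and substitute in every rule of length ≥2.
BIN: S -> AUS becomes S -> AC, C -> US.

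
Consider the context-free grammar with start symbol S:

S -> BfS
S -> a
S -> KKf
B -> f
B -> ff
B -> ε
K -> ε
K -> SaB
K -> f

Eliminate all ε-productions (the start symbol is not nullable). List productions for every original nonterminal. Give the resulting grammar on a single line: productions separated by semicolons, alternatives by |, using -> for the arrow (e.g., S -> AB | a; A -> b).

S -> a | f | Kf | fS | BfS | KKf; B -> f | ff; K -> f | Sa | SaB

Nullable set: {B, K}.
S -> BfS: B nullable, giving BfS | fS.
S -> KKf: K, K nullable, giving KKf | Kf | f.
Drop B -> ε.
Drop K -> ε.
K -> SaB: B nullable, giving Sa | SaB.
Unchanged (no nullable symbols): S -> a; B -> f; B -> ff; K -> f.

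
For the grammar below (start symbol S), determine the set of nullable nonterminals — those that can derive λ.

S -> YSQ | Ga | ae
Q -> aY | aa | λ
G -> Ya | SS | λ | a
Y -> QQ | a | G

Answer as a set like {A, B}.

{G, Q, Y}

Directly nullable (have an ε-rule): {G, Q}.
Y is nullable via Y -> G (every symbol on the right is already known nullable).
Not nullable: S — each has a terminal in every rule's right-hand side or depends on a non-nullable symbol.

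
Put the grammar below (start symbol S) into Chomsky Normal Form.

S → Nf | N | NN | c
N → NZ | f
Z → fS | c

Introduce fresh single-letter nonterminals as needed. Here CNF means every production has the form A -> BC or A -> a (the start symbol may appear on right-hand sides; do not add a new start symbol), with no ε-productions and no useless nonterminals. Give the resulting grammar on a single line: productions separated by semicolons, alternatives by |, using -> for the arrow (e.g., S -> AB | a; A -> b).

No ε-productions.
After unit-elimination: S -> c | f | NN | NZ | Nf; N -> f | NZ; Z -> c | fS.
TERM: introduce A -> f and substitute in every rule of length ≥2.

S -> c | f | NA | NN | NZ; A -> f; N -> f | NZ; Z -> c | AS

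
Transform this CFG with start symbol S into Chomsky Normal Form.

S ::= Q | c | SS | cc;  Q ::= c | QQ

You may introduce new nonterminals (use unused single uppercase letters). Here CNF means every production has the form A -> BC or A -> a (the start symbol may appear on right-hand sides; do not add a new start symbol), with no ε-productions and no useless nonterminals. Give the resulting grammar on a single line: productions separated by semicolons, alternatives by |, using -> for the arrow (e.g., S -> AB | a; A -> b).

S -> c | AA | QQ | SS; A -> c; Q -> c | QQ

No ε-productions.
After unit-elimination: S -> c | QQ | SS | cc; Q -> c | QQ.
TERM: introduce A -> c and substitute in every rule of length ≥2.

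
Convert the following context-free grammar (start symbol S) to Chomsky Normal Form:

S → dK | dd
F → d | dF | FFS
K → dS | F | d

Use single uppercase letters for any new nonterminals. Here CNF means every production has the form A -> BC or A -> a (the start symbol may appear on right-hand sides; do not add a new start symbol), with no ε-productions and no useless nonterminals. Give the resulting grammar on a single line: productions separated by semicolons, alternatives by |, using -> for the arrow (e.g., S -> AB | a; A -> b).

S -> AA | AK; A -> d; B -> FS; C -> FS; F -> d | AF | FB; K -> d | AF | AS | FC

No ε-productions.
After unit-elimination: S -> dK | dd; F -> d | dF | FFS; K -> d | dF | dS | FFS.
TERM: introduce A -> d and substitute in every rule of length ≥2.
BIN: F -> FFS becomes F -> FB, B -> FS; K -> FFS becomes K -> FC, C -> FS.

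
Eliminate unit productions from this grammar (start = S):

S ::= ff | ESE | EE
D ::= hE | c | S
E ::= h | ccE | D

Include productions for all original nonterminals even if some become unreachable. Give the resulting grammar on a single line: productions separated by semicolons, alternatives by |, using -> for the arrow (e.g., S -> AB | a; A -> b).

S -> EE | ff | ESE; D -> c | EE | ff | hE | ESE; E -> c | h | EE | ff | hE | ESE | ccE

Unit productions: D->S, E->D.
Unit pairs (A ⇒* B via units): (D,S), (E,D), (E,S).
S: inherits non-unit rules of {S} → EE | ESE | ff.
D: inherits non-unit rules of {D, S} → EE | ESE | c | ff | hE.
E: inherits non-unit rules of {D, E, S} → EE | ESE | c | ccE | ff | h | hE.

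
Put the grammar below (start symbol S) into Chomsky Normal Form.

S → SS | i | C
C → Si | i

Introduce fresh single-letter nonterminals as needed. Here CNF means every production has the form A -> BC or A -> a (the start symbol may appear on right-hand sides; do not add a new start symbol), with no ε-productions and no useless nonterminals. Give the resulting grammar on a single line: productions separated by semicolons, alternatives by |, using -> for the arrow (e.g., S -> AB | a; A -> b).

S -> i | SA | SS; A -> i

No ε-productions.
After unit-elimination: S -> i | SS | Si; C -> i | Si.
TERM: introduce A -> i and substitute in every rule of length ≥2.
Drop unreachable/unproductive: C.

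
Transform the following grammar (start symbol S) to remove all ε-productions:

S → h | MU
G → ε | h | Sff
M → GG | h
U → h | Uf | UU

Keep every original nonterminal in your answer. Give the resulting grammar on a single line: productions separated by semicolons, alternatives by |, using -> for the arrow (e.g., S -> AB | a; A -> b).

Nullable set: {G, M}.
S -> MU: M nullable, giving MU | U.
Drop G -> ε.
M -> GG: G, G nullable, giving G | GG.
Unchanged (no nullable symbols): S -> h; G -> Sff; G -> h; M -> h; U -> UU; U -> Uf; U -> h.

S -> U | h | MU; G -> h | Sff; M -> G | h | GG; U -> h | UU | Uf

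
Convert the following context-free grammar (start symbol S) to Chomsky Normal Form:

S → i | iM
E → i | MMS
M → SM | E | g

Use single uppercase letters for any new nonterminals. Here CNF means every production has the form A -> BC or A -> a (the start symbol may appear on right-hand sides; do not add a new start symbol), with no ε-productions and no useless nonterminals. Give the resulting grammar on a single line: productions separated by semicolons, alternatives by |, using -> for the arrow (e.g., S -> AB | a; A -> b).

No ε-productions.
After unit-elimination: S -> i | iM; E -> i | MMS; M -> g | i | SM | MMS.
TERM: introduce A -> i and substitute in every rule of length ≥2.
BIN: E -> MMS becomes E -> MB, B -> MS; M -> MMS becomes M -> MC, C -> MS.
Drop unreachable/unproductive: E.

S -> i | AM; A -> i; C -> MS; M -> g | i | MC | SM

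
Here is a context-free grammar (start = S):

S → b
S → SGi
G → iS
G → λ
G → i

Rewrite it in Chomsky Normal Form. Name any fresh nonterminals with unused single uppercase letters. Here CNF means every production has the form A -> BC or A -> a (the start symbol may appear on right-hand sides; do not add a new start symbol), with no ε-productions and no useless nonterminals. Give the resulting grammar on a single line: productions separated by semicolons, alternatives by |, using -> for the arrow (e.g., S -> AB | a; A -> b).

Nullable: {G}; after ε-elimination: S -> b | Si | SGi; G -> i | iS.
No unit productions to eliminate.
TERM: introduce A -> i and substitute in every rule of length ≥2.
BIN: S -> SGA becomes S -> SB, B -> GA.

S -> b | SA | SB; A -> i; B -> GA; G -> i | AS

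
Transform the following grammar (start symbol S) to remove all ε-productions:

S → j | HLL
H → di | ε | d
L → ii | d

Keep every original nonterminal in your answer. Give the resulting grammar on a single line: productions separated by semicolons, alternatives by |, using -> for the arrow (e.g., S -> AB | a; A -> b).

S -> j | LL | HLL; H -> d | di; L -> d | ii

Nullable set: {H}.
S -> HLL: H nullable, giving HLL | LL.
Drop H -> ε.
Unchanged (no nullable symbols): S -> j; H -> d; H -> di; L -> d; L -> ii.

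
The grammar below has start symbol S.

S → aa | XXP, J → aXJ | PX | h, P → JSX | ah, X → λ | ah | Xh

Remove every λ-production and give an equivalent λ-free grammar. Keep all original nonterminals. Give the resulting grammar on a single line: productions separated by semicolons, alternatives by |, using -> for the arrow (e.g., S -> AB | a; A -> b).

Nullable set: {X}.
S -> XXP: X, X nullable, giving P | XP | XXP.
J -> PX: X nullable, giving P | PX.
J -> aXJ: X nullable, giving aJ | aXJ.
P -> JSX: X nullable, giving JS | JSX.
Drop X -> λ.
X -> Xh: X nullable, giving Xh | h.
Unchanged (no nullable symbols): S -> aa; J -> h; P -> ah; X -> ah.

S -> P | XP | aa | XXP; J -> P | h | PX | aJ | aXJ; P -> JS | ah | JSX; X -> h | Xh | ah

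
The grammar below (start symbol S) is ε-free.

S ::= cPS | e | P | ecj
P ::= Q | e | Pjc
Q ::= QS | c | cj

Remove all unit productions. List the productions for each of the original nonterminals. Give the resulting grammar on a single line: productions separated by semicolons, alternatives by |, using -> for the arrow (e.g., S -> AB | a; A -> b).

Unit productions: P->Q, S->P.
Unit pairs (A ⇒* B via units): (P,Q), (S,P), (S,Q).
S: inherits non-unit rules of {P, Q, S} → Pjc | QS | c | cPS | cj | e | ecj.
P: inherits non-unit rules of {P, Q} → Pjc | QS | c | cj | e.
Q: inherits non-unit rules of {Q} → QS | c | cj.

S -> c | e | QS | cj | Pjc | cPS | ecj; P -> c | e | QS | cj | Pjc; Q -> c | QS | cj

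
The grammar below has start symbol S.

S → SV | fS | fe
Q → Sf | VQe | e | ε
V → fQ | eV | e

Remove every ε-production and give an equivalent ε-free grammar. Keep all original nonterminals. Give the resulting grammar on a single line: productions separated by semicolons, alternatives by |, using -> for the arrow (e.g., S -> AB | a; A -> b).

S -> SV | fS | fe; Q -> e | Sf | Ve | VQe; V -> e | f | eV | fQ

Nullable set: {Q}.
Drop Q -> ε.
Q -> VQe: Q nullable, giving VQe | Ve.
V -> fQ: Q nullable, giving f | fQ.
Unchanged (no nullable symbols): S -> SV; S -> fS; S -> fe; Q -> Sf; Q -> e; V -> e; V -> eV.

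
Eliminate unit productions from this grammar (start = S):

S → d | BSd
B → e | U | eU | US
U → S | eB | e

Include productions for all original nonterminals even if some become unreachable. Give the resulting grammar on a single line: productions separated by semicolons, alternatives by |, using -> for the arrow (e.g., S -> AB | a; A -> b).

S -> d | BSd; B -> d | e | US | eB | eU | BSd; U -> d | e | eB | BSd

Unit productions: B->U, U->S.
Unit pairs (A ⇒* B via units): (B,S), (B,U), (U,S).
S: inherits non-unit rules of {S} → BSd | d.
B: inherits non-unit rules of {B, S, U} → BSd | US | d | e | eB | eU.
U: inherits non-unit rules of {S, U} → BSd | d | e | eB.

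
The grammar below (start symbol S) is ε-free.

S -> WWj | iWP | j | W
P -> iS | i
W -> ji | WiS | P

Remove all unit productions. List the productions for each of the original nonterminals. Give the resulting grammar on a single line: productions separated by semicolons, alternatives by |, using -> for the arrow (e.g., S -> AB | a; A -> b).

S -> i | j | iS | ji | WWj | WiS | iWP; P -> i | iS; W -> i | iS | ji | WiS

Unit productions: S->W, W->P.
Unit pairs (A ⇒* B via units): (S,P), (S,W), (W,P).
S: inherits non-unit rules of {P, S, W} → WWj | WiS | i | iS | iWP | j | ji.
P: inherits non-unit rules of {P} → i | iS.
W: inherits non-unit rules of {P, W} → WiS | i | iS | ji.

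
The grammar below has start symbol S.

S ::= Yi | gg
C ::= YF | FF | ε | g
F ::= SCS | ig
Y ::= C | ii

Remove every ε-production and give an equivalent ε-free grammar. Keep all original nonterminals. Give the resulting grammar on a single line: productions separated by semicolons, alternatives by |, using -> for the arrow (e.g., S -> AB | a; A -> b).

Nullable set: {C, Y}.
S -> Yi: Y nullable, giving Yi | i.
Drop C -> ε.
C -> YF: Y nullable, giving F | YF.
F -> SCS: C nullable, giving SCS | SS.
Y -> C: C nullable, giving C.
Unchanged (no nullable symbols): S -> gg; C -> FF; C -> g; F -> ig; Y -> ii.

S -> i | Yi | gg; C -> F | g | FF | YF; F -> SS | ig | SCS; Y -> C | ii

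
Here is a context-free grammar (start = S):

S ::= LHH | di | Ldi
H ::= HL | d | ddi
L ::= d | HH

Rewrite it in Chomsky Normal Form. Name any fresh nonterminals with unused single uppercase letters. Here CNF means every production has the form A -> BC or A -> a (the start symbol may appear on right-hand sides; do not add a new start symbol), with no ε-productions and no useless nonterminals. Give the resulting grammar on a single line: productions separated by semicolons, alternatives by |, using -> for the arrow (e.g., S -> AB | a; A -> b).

No ε-productions.
No unit productions to eliminate.
TERM: introduce A -> d, B -> i and substitute in every rule of length ≥2.
BIN: H -> AAB becomes H -> AC, C -> AB; S -> LAB becomes S -> LD, D -> AB; S -> LHH becomes S -> LE, E -> HH.

S -> AB | LD | LE; A -> d; B -> i; C -> AB; D -> AB; E -> HH; H -> d | AC | HL; L -> d | HH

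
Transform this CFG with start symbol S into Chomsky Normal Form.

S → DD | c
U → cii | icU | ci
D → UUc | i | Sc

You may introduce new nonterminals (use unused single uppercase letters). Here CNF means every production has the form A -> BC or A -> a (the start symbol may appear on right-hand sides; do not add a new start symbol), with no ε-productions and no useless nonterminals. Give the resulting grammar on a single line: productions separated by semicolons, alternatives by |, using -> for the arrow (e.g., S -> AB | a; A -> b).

No ε-productions.
No unit productions to eliminate.
TERM: introduce A -> c, B -> i and substitute in every rule of length ≥2.
BIN: D -> UUA becomes D -> UC, C -> UA; U -> ABB becomes U -> AE, E -> BB; U -> BAU becomes U -> BF, F -> AU.

S -> c | DD; A -> c; B -> i; C -> UA; D -> i | SA | UC; E -> BB; F -> AU; U -> AB | AE | BF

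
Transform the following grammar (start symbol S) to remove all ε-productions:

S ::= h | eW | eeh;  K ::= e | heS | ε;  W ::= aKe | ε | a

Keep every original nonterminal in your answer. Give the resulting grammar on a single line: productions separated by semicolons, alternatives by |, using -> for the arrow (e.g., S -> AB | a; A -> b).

S -> e | h | eW | eeh; K -> e | heS; W -> a | ae | aKe

Nullable set: {K, W}.
S -> eW: W nullable, giving e | eW.
Drop K -> ε.
Drop W -> ε.
W -> aKe: K nullable, giving aKe | ae.
Unchanged (no nullable symbols): S -> eeh; S -> h; K -> e; K -> heS; W -> a.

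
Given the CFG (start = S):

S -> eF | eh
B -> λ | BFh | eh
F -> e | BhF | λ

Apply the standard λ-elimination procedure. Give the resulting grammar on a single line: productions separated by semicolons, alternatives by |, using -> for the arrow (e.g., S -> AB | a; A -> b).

S -> e | eF | eh; B -> h | Bh | Fh | eh | BFh; F -> e | h | Bh | hF | BhF

Nullable set: {B, F}.
S -> eF: F nullable, giving e | eF.
Drop B -> λ.
B -> BFh: B, F nullable, giving BFh | Bh | Fh | h.
Drop F -> λ.
F -> BhF: B, F nullable, giving Bh | BhF | h | hF.
Unchanged (no nullable symbols): S -> eh; B -> eh; F -> e.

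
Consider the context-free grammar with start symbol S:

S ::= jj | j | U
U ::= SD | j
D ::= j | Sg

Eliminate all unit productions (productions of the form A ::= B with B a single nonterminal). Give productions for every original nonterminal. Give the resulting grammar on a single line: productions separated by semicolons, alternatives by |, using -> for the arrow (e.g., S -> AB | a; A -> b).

S -> j | SD | jj; D -> j | Sg; U -> j | SD

Unit productions: S->U.
Unit pairs (A ⇒* B via units): (S,U).
S: inherits non-unit rules of {S, U} → SD | j | jj.
D: inherits non-unit rules of {D} → Sg | j.
U: inherits non-unit rules of {U} → SD | j.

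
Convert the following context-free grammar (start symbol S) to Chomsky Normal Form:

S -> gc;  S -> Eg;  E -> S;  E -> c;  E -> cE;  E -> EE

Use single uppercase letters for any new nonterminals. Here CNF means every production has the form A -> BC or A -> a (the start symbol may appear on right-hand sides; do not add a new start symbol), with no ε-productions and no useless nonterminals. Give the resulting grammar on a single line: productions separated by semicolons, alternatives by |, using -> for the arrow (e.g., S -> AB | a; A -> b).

S -> AB | EA; A -> g; B -> c; E -> c | AB | BE | EA | EE

No ε-productions.
After unit-elimination: S -> Eg | gc; E -> c | EE | Eg | cE | gc.
TERM: introduce B -> c, A -> g and substitute in every rule of length ≥2.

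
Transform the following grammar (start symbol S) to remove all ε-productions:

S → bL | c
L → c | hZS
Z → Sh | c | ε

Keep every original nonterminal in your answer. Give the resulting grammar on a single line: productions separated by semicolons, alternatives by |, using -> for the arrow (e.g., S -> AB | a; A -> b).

Nullable set: {Z}.
L -> hZS: Z nullable, giving hS | hZS.
Drop Z -> ε.
Unchanged (no nullable symbols): S -> bL; S -> c; L -> c; Z -> Sh; Z -> c.

S -> c | bL; L -> c | hS | hZS; Z -> c | Sh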